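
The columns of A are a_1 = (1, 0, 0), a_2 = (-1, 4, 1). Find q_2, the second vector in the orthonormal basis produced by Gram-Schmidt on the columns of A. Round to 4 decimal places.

q_2 = (0.0000, 0.9701, 0.2425)

q_1 = a_1/‖a_1‖ = (1, 0, 0)/1.0000 = (1.0000, 0.0000, 0.0000).
r_{12} = q_1·a_2 = -1.0000.
u_2 = a_2 + 1.0000·q_1 = (0.0000, 4.0000, 1.0000).
‖u_2‖ = 4.1231, so q_2 = (0.0000, 0.9701, 0.2425).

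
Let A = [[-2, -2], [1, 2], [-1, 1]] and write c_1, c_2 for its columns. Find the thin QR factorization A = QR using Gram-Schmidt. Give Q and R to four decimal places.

Q = [[-0.8165, -0.1516], [0.4082, 0.5307], [-0.4082, 0.8339]], R = [[2.4495, 2.0412], [0.0000, 2.1985]]

e_1 = c_1/‖c_1‖ = (-2, 1, -1)/2.4495 = (-0.8165, 0.4082, -0.4082).
r_{12} = e_1·c_2 = 2.0412.
u_2 = c_2 − 2.0412·e_1 = (-0.3333, 1.1667, 1.8333).
‖u_2‖ = 2.1985, so e_2 = (-0.1516, 0.5307, 0.8339).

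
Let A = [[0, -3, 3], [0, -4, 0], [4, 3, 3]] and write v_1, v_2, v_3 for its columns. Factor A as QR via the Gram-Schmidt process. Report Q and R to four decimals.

e_1 = v_1/‖v_1‖ = (0, 0, 4)/4.0000 = (0.0000, 0.0000, 1.0000).
r_{12} = e_1·v_2 = 3.0000.
u_2 = v_2 − 3.0000·e_1 = (-3.0000, -4.0000, 0.0000).
‖u_2‖ = 5.0000, so e_2 = (-0.6000, -0.8000, 0.0000).
r_{13} = e_1·v_3 = 3.0000; r_{23} = e_2·v_3 = -1.8000.
u_3 = v_3 − 3.0000·e_1 + 1.8000·e_2 = (1.9200, -1.4400, 0.0000).
‖u_3‖ = 2.4000, so e_3 = (0.8000, -0.6000, 0.0000).

Q = [[0.0000, -0.6000, 0.8000], [0.0000, -0.8000, -0.6000], [1.0000, 0.0000, 0.0000]], R = [[4.0000, 3.0000, 3.0000], [0.0000, 5.0000, -1.8000], [0.0000, 0.0000, 2.4000]]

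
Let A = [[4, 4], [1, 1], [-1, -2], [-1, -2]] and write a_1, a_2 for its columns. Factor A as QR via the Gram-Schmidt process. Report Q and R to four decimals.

Q = [[0.9177, -0.3148], [0.2294, -0.0787], [-0.2294, -0.6689], [-0.2294, -0.6689]], R = [[4.3589, 4.8177], [0.0000, 1.3377]]

a_1 = (4, 1, -1, -1); ‖a_1‖ = 4.3589, so q_1 = (0.9177, 0.2294, -0.2294, -0.2294).
q_1·a_2 = 0.9177·4 + 0.2294·1 + (-0.2294)·(-2) + (-0.2294)·(-2) = 4.8177.
u_2 = a_2 − 4.8177·q_1 = (-0.4211, -0.1053, -0.8947, -0.8947).
‖u_2‖ = 1.3377, so q_2 = (-0.3148, -0.0787, -0.6689, -0.6689).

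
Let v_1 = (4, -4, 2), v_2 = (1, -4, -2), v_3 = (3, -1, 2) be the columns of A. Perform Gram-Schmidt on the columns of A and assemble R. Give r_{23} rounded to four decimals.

r_{23} = -1.5802

v_1 = (4, -4, 2); ‖v_1‖ = 6.0000, so q_1 = (0.6667, -0.6667, 0.3333).
q_1·v_2 = 0.6667·1 + (-0.6667)·(-4) + 0.3333·(-2) = 2.6667.
u_2 = v_2 − 2.6667·q_1 = (-0.7778, -2.2222, -2.8889).
‖u_2‖ = 3.7268, so q_2 = (-0.2087, -0.5963, -0.7752).
r_{23} = q_2·v_3 = -1.5802.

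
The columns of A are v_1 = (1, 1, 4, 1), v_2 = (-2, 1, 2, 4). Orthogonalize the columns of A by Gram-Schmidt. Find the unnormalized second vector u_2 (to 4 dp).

u_2 = (-2.5789, 0.4211, -0.3158, 3.4211)

q_1 = v_1/‖v_1‖ = (1, 1, 4, 1)/4.3589 = (0.2294, 0.2294, 0.9177, 0.2294).
r_{12} = q_1·v_2 = 2.5236.
u_2 = v_2 − 2.5236·q_1 = (-2.5789, 0.4211, -0.3158, 3.4211).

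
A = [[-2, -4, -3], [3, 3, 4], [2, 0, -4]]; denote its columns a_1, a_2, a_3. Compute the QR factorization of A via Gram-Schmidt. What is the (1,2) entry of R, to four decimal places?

a_1 = (-2, 3, 2); ‖a_1‖ = 4.1231, so e_1 = (-0.4851, 0.7276, 0.4851).
r_{12} = e_1·a_2 = 4.1231.

r_{12} = 4.1231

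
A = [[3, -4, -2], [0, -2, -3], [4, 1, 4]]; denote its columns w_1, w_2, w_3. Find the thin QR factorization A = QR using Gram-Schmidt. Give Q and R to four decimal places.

e_1 = w_1/‖w_1‖ = (3, 0, 4)/5.0000 = (0.6000, 0.0000, 0.8000).
r_{12} = e_1·w_2 = -1.6000.
u_2 = w_2 + 1.6000·e_1 = (-3.0400, -2.0000, 2.2800).
‖u_2‖ = 4.2942, so e_2 = (-0.7079, -0.4657, 0.5310).
r_{13} = e_1·w_3 = 2.0000; r_{23} = e_2·w_3 = 4.9369.
u_3 = w_3 − 2.0000·e_1 − 4.9369·e_2 = (0.2950, -0.7007, -0.2213).
‖u_3‖ = 0.7918, so e_3 = (0.3726, -0.8849, -0.2794).

Q = [[0.6000, -0.7079, 0.3726], [0.0000, -0.4657, -0.8849], [0.8000, 0.5310, -0.2794]], R = [[5.0000, -1.6000, 2.0000], [0.0000, 4.2942, 4.9369], [0.0000, 0.0000, 0.7918]]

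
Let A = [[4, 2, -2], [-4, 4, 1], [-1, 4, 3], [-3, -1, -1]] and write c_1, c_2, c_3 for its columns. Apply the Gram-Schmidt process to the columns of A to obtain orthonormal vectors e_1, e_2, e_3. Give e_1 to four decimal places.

e_1 = (0.6172, -0.6172, -0.1543, -0.4629)

c_1 = (4, -4, -1, -3); ‖c_1‖ = 6.4807, so e_1 = (0.6172, -0.6172, -0.1543, -0.4629).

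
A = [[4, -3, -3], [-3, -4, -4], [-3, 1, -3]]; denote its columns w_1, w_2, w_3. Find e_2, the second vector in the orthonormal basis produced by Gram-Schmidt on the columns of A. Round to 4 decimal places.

e_2 = (-0.5218, -0.8407, 0.1449)

e_1 = w_1/‖w_1‖ = (4, -3, -3)/5.8310 = (0.6860, -0.5145, -0.5145).
r_{12} = e_1·w_2 = -0.5145.
u_2 = w_2 + 0.5145·e_1 = (-2.6471, -4.2647, 0.7353).
‖u_2‖ = 5.0730, so e_2 = (-0.5218, -0.8407, 0.1449).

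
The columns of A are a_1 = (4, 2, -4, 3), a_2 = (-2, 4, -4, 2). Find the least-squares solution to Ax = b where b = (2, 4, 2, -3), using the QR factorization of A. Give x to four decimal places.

x = (0.0030, -0.0517)

a_1 = (4, 2, -4, 3); ‖a_1‖ = 6.7082, so e_1 = (0.5963, 0.2981, -0.5963, 0.4472).
e_1·a_2 = 0.5963·(-2) + 0.2981·4 + (-0.5963)·(-4) + 0.4472·2 = 3.2796.
u_2 = a_2 − 3.2796·e_1 = (-3.9556, 3.0222, -2.0444, 0.5333).
‖u_2‖ = 5.4078, so e_2 = (-0.7315, 0.5589, -0.3781, 0.0986).
Qᵀb = (-0.1491, -0.2794).
Back-substitute: x_2 = -0.2794/5.4078 = -0.0517.
x_1 = (-0.1491 − 3.2796·(-0.0517))/6.7082 = 0.0030.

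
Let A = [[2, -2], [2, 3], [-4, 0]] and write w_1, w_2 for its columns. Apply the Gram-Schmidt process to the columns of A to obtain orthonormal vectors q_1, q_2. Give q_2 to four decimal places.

w_1 = (2, 2, -4); ‖w_1‖ = 4.8990, so q_1 = (0.4082, 0.4082, -0.8165).
q_1·w_2 = 0.4082·(-2) + 0.4082·3 + (-0.8165)·0 = 0.4082.
u_2 = w_2 − 0.4082·q_1 = (-2.1667, 2.8333, 0.3333).
‖u_2‖ = 3.5824, so q_2 = (-0.6048, 0.7909, 0.0930).

q_2 = (-0.6048, 0.7909, 0.0930)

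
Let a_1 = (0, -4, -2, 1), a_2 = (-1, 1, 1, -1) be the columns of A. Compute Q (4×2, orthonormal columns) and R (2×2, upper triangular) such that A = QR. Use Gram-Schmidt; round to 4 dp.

a_1 = (0, -4, -2, 1); ‖a_1‖ = 4.5826, so q_1 = (0.0000, -0.8729, -0.4364, 0.2182).
q_1·a_2 = 0.0000·(-1) + (-0.8729)·1 + (-0.4364)·1 + 0.2182·(-1) = -1.5275.
u_2 = a_2 + 1.5275·q_1 = (-1.0000, -0.3333, 0.3333, -0.6667).
‖u_2‖ = 1.2910, so q_2 = (-0.7746, -0.2582, 0.2582, -0.5164).

Q = [[0.0000, -0.7746], [-0.8729, -0.2582], [-0.4364, 0.2582], [0.2182, -0.5164]], R = [[4.5826, -1.5275], [0.0000, 1.2910]]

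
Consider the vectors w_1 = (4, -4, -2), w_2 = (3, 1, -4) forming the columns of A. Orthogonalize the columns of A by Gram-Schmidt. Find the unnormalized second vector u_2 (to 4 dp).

w_1 = (4, -4, -2); ‖w_1‖ = 6.0000, so q_1 = (0.6667, -0.6667, -0.3333).
q_1·w_2 = 0.6667·3 + (-0.6667)·1 + (-0.3333)·(-4) = 2.6667.
u_2 = w_2 − 2.6667·q_1 = (1.2222, 2.7778, -3.1111).

u_2 = (1.2222, 2.7778, -3.1111)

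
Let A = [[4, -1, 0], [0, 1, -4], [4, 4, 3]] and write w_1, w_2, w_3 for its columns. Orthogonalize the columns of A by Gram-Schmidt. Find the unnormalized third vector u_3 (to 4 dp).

u_3 = (-0.8519, -4.2593, 0.8519)

w_1 = (4, 0, 4); ‖w_1‖ = 5.6569, so q_1 = (0.7071, 0.0000, 0.7071).
q_1·w_2 = 0.7071·(-1) + 0.0000·1 + 0.7071·4 = 2.1213.
u_2 = w_2 − 2.1213·q_1 = (-2.5000, 1.0000, 2.5000).
‖u_2‖ = 3.6742, so q_2 = (-0.6804, 0.2722, 0.6804).
q_1·w_3 = 0.7071·0 + 0.0000·(-4) + 0.7071·3 = 2.1213; q_2·w_3 = (-0.6804)·0 + 0.2722·(-4) + 0.6804·3 = 0.9526.
u_3 = w_3 − 2.1213·q_1 − 0.9526·q_2 = (-0.8519, -4.2593, 0.8519).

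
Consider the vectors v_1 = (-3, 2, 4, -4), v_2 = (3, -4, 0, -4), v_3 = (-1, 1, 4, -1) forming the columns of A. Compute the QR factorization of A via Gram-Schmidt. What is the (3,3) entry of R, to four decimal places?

v_1 = (-3, 2, 4, -4); ‖v_1‖ = 6.7082, so e_1 = (-0.4472, 0.2981, 0.5963, -0.5963).
e_1·v_2 = (-0.4472)·3 + 0.2981·(-4) + 0.5963·0 + (-0.5963)·(-4) = -0.1491.
u_2 = v_2 + 0.1491·e_1 = (2.9333, -3.9556, 0.0889, -4.0889).
‖u_2‖ = 6.4014, so e_2 = (0.4582, -0.6179, 0.0139, -0.6388).
e_1·v_3 = (-0.4472)·(-1) + 0.2981·1 + 0.5963·4 + (-0.5963)·(-1) = 3.7268; e_2·v_3 = 0.4582·(-1) + (-0.6179)·1 + 0.0139·4 + (-0.6388)·(-1) = -0.3819.
u_3 = v_3 − 3.7268·e_1 + 0.3819·e_2 = (0.8416, -0.3471, 1.7831, 0.9783).
r_{33} = ‖u_3‖ = 2.2283.

r_{33} = 2.2283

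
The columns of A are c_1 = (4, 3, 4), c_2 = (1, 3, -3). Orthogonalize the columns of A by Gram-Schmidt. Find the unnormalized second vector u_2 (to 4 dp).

c_1 = (4, 3, 4); ‖c_1‖ = 6.4031, so q_1 = (0.6247, 0.4685, 0.6247).
q_1·c_2 = 0.6247·1 + 0.4685·3 + 0.6247·(-3) = 0.1562.
u_2 = c_2 − 0.1562·q_1 = (0.9024, 2.9268, -3.0976).

u_2 = (0.9024, 2.9268, -3.0976)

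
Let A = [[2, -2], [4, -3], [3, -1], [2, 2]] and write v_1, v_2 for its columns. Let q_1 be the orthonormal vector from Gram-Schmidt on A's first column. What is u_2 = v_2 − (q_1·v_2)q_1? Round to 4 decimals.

u_2 = (-1.0909, -1.1818, 0.3636, 2.9091)

v_1 = (2, 4, 3, 2); ‖v_1‖ = 5.7446, so q_1 = (0.3482, 0.6963, 0.5222, 0.3482).
q_1·v_2 = 0.3482·(-2) + 0.6963·(-3) + 0.5222·(-1) + 0.3482·2 = -2.6112.
u_2 = v_2 + 2.6112·q_1 = (-1.0909, -1.1818, 0.3636, 2.9091).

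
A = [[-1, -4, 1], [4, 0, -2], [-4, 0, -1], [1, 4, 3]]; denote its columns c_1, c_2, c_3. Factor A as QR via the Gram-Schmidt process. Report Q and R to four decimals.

c_1 = (-1, 4, -4, 1); ‖c_1‖ = 5.8310, so q_1 = (-0.1715, 0.6860, -0.6860, 0.1715).
q_1·c_2 = (-0.1715)·(-4) + 0.6860·0 + (-0.6860)·0 + 0.1715·4 = 1.3720.
u_2 = c_2 − 1.3720·q_1 = (-3.7647, -0.9412, 0.9412, 3.7647).
‖u_2‖ = 5.4880, so q_2 = (-0.6860, -0.1715, 0.1715, 0.6860).
q_1·c_3 = (-0.1715)·1 + 0.6860·(-2) + (-0.6860)·(-1) + 0.1715·3 = -0.3430; q_2·c_3 = (-0.6860)·1 + (-0.1715)·(-2) + 0.1715·(-1) + 0.6860·3 = 1.5435.
u_3 = c_3 + 0.3430·q_1 − 1.5435·q_2 = (2.0000, -1.5000, -1.5000, 2.0000).
‖u_3‖ = 3.5355, so q_3 = (0.5657, -0.4243, -0.4243, 0.5657).

Q = [[-0.1715, -0.6860, 0.5657], [0.6860, -0.1715, -0.4243], [-0.6860, 0.1715, -0.4243], [0.1715, 0.6860, 0.5657]], R = [[5.8310, 1.3720, -0.3430], [0.0000, 5.4880, 1.5435], [0.0000, 0.0000, 3.5355]]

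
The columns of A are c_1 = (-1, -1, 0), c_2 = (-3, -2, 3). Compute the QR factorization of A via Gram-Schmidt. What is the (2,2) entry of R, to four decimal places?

c_1 = (-1, -1, 0); ‖c_1‖ = 1.4142, so q_1 = (-0.7071, -0.7071, 0.0000).
q_1·c_2 = (-0.7071)·(-3) + (-0.7071)·(-2) + 0.0000·3 = 3.5355.
u_2 = c_2 − 3.5355·q_1 = (-0.5000, 0.5000, 3.0000).
r_{22} = ‖u_2‖ = 3.0822.

r_{22} = 3.0822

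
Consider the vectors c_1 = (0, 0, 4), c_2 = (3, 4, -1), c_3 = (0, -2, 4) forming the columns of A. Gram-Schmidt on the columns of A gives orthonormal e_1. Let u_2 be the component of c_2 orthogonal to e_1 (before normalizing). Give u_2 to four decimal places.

u_2 = (3.0000, 4.0000, 0.0000)

c_1 = (0, 0, 4); ‖c_1‖ = 4.0000, so e_1 = (0.0000, 0.0000, 1.0000).
e_1·c_2 = 0.0000·3 + 0.0000·4 + 1.0000·(-1) = -1.0000.
u_2 = c_2 + 1.0000·e_1 = (3.0000, 4.0000, 0.0000).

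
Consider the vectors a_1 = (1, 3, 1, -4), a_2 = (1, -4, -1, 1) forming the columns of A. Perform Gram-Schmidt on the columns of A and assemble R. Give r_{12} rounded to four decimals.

r_{12} = -3.0792

a_1 = (1, 3, 1, -4); ‖a_1‖ = 5.1962, so e_1 = (0.1925, 0.5774, 0.1925, -0.7698).
r_{12} = e_1·a_2 = -3.0792.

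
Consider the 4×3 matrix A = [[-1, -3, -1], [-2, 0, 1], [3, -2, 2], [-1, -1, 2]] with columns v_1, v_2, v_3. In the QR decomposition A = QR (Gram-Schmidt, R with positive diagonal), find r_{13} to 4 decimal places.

r_{13} = 0.7746

v_1 = (-1, -2, 3, -1); ‖v_1‖ = 3.8730, so q_1 = (-0.2582, -0.5164, 0.7746, -0.2582).
r_{13} = q_1·v_3 = 0.7746.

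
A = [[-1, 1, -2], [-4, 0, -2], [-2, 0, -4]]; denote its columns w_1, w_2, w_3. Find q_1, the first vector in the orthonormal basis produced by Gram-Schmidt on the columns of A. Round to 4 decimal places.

q_1 = (-0.2182, -0.8729, -0.4364)

q_1 = w_1/‖w_1‖ = (-1, -4, -2)/4.5826 = (-0.2182, -0.8729, -0.4364).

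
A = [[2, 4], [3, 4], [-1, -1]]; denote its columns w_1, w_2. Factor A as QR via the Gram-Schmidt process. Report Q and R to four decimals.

q_1 = w_1/‖w_1‖ = (2, 3, -1)/3.7417 = (0.5345, 0.8018, -0.2673).
r_{12} = q_1·w_2 = 5.6125.
u_2 = w_2 − 5.6125·q_1 = (1.0000, -0.5000, 0.5000).
‖u_2‖ = 1.2247, so q_2 = (0.8165, -0.4082, 0.4082).

Q = [[0.5345, 0.8165], [0.8018, -0.4082], [-0.2673, 0.4082]], R = [[3.7417, 5.6125], [0.0000, 1.2247]]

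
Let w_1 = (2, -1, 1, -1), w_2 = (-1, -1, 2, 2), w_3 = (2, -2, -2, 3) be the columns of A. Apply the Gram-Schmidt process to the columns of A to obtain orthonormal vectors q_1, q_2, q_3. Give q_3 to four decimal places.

q_3 = (0.4140, -0.3562, -0.5777, 0.6066)

w_1 = (2, -1, 1, -1); ‖w_1‖ = 2.6458, so q_1 = (0.7559, -0.3780, 0.3780, -0.3780).
q_1·w_2 = 0.7559·(-1) + (-0.3780)·(-1) + 0.3780·2 + (-0.3780)·2 = -0.3780.
u_2 = w_2 + 0.3780·q_1 = (-0.7143, -1.1429, 2.1429, 1.8571).
‖u_2‖ = 3.1396, so q_2 = (-0.2275, -0.3640, 0.6825, 0.5915).
q_1·w_3 = 0.7559·2 + (-0.3780)·(-2) + 0.3780·(-2) + (-0.3780)·3 = 0.3780; q_2·w_3 = (-0.2275)·2 + (-0.3640)·(-2) + 0.6825·(-2) + 0.5915·3 = 0.6825.
u_3 = w_3 − 0.3780·q_1 − 0.6825·q_2 = (1.8696, -1.6087, -2.6087, 2.7391).
‖u_3‖ = 4.5157, so q_3 = (0.4140, -0.3562, -0.5777, 0.6066).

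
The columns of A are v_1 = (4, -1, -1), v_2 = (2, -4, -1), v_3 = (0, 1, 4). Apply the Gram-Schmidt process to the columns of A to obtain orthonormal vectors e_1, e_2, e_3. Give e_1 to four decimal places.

v_1 = (4, -1, -1); ‖v_1‖ = 4.2426, so e_1 = (0.9428, -0.2357, -0.2357).

e_1 = (0.9428, -0.2357, -0.2357)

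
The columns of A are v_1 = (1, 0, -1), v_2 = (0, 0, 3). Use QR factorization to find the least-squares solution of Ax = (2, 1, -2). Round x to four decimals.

e_1 = v_1/‖v_1‖ = (1, 0, -1)/1.4142 = (0.7071, 0.0000, -0.7071).
r_{12} = e_1·v_2 = -2.1213.
u_2 = v_2 + 2.1213·e_1 = (1.5000, 0.0000, 1.5000).
‖u_2‖ = 2.1213, so e_2 = (0.7071, 0.0000, 0.7071).
Qᵀb = (2.8284, 0.0000).
Back-substitute: x_2 = 0.0000/2.1213 = 0.0000.
x_1 = (2.8284 + 2.1213·0.0000)/1.4142 = 2.0000.

x = (2.0000, 0.0000)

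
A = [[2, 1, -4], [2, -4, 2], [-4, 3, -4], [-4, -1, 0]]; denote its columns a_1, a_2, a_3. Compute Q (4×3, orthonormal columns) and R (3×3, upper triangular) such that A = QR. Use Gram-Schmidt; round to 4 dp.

Q = [[0.3162, 0.3616, -0.8036], [0.3162, -0.7020, -0.4065], [-0.6325, 0.3403, -0.3569], [-0.6325, -0.5105, -0.2482]], R = [[6.3246, -2.2136, 1.8974], [0.0000, 4.7011, -4.2118], [0.0000, 0.0000, 3.8289]]

q_1 = a_1/‖a_1‖ = (2, 2, -4, -4)/6.3246 = (0.3162, 0.3162, -0.6325, -0.6325).
r_{12} = q_1·a_2 = -2.2136.
u_2 = a_2 + 2.2136·q_1 = (1.7000, -3.3000, 1.6000, -2.4000).
‖u_2‖ = 4.7011, so q_2 = (0.3616, -0.7020, 0.3403, -0.5105).
r_{13} = q_1·a_3 = 1.8974; r_{23} = q_2·a_3 = -4.2118.
u_3 = a_3 − 1.8974·q_1 + 4.2118·q_2 = (-3.0769, -1.5566, -1.3665, -0.9502).
‖u_3‖ = 3.8289, so q_3 = (-0.8036, -0.4065, -0.3569, -0.2482).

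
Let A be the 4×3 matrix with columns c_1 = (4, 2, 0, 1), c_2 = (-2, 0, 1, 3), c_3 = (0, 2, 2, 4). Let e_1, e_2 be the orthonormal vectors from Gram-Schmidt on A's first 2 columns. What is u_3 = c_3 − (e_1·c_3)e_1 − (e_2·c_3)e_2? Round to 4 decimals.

u_3 = (-0.2230, 0.6468, 0.7584, -0.4015)

e_1 = c_1/‖c_1‖ = (4, 2, 0, 1)/4.5826 = (0.8729, 0.4364, 0.0000, 0.2182).
r_{12} = e_1·c_2 = -1.0911.
u_2 = c_2 + 1.0911·e_1 = (-1.0476, 0.4762, 1.0000, 3.2381).
‖u_2‖ = 3.5790, so e_2 = (-0.2927, 0.1330, 0.2794, 0.9047).
r_{13} = e_1·c_3 = 1.7457; r_{23} = e_2·c_3 = 4.4439.
u_3 = c_3 − 1.7457·e_1 − 4.4439·e_2 = (-0.2230, 0.6468, 0.7584, -0.4015).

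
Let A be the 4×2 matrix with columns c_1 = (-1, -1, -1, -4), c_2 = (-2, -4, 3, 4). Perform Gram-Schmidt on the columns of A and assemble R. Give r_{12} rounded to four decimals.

r_{12} = -2.9824

c_1 = (-1, -1, -1, -4); ‖c_1‖ = 4.3589, so q_1 = (-0.2294, -0.2294, -0.2294, -0.9177).
r_{12} = q_1·c_2 = -2.9824.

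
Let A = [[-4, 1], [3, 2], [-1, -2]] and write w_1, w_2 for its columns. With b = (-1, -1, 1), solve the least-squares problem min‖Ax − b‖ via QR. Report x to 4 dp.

x = (0.0917, -0.5963)

w_1 = (-4, 3, -1); ‖w_1‖ = 5.0990, so q_1 = (-0.7845, 0.5883, -0.1961).
q_1·w_2 = (-0.7845)·1 + 0.5883·2 + (-0.1961)·(-2) = 0.7845.
u_2 = w_2 − 0.7845·q_1 = (1.6154, 1.5385, -1.8462).
‖u_2‖ = 2.8956, so q_2 = (0.5579, 0.5313, -0.6376).
Qᵀb = (0.0000, -1.7267).
Back-substitute: x_2 = -1.7267/2.8956 = -0.5963.
x_1 = (0.0000 − 0.7845·(-0.5963))/5.0990 = 0.0917.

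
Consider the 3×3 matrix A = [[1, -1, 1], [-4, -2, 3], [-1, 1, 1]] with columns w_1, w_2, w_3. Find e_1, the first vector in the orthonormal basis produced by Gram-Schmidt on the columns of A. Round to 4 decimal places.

w_1 = (1, -4, -1); ‖w_1‖ = 4.2426, so e_1 = (0.2357, -0.9428, -0.2357).

e_1 = (0.2357, -0.9428, -0.2357)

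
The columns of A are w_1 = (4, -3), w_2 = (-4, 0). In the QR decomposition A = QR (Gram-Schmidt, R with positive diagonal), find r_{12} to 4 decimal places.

w_1 = (4, -3); ‖w_1‖ = 5.0000, so q_1 = (0.8000, -0.6000).
r_{12} = q_1·w_2 = -3.2000.

r_{12} = -3.2000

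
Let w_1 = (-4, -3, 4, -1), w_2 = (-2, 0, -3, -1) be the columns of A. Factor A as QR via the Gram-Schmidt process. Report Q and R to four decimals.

w_1 = (-4, -3, 4, -1); ‖w_1‖ = 6.4807, so e_1 = (-0.6172, -0.4629, 0.6172, -0.1543).
e_1·w_2 = (-0.6172)·(-2) + (-0.4629)·0 + 0.6172·(-3) + (-0.1543)·(-1) = -0.4629.
u_2 = w_2 + 0.4629·e_1 = (-2.2857, -0.2143, -2.7143, -1.0714).
‖u_2‖ = 3.7129, so e_2 = (-0.6156, -0.0577, -0.7310, -0.2886).

Q = [[-0.6172, -0.6156], [-0.4629, -0.0577], [0.6172, -0.7310], [-0.1543, -0.2886]], R = [[6.4807, -0.4629], [0.0000, 3.7129]]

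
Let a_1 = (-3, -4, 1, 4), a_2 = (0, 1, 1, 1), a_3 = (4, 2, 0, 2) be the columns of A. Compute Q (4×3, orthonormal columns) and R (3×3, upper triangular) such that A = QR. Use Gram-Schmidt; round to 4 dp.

a_1 = (-3, -4, 1, 4); ‖a_1‖ = 6.4807, so e_1 = (-0.4629, -0.6172, 0.1543, 0.6172).
e_1·a_2 = (-0.4629)·0 + (-0.6172)·1 + 0.1543·1 + 0.6172·1 = 0.1543.
u_2 = a_2 − 0.1543·e_1 = (0.0714, 1.0952, 0.9762, 0.9048).
‖u_2‖ = 1.7252, so e_2 = (0.0414, 0.6349, 0.5659, 0.5244).
e_1·a_3 = (-0.4629)·4 + (-0.6172)·2 + 0.1543·0 + 0.6172·2 = -1.8516; e_2·a_3 = 0.0414·4 + 0.6349·2 + 0.5659·0 + 0.5244·2 = 2.4842.
u_3 = a_3 + 1.8516·e_1 − 2.4842·e_2 = (3.0400, -0.7200, -1.1200, 1.8400).
‖u_3‖ = 3.7947, so e_3 = (0.8011, -0.1897, -0.2951, 0.4849).

Q = [[-0.4629, 0.0414, 0.8011], [-0.6172, 0.6349, -0.1897], [0.1543, 0.5659, -0.2951], [0.6172, 0.5244, 0.4849]], R = [[6.4807, 0.1543, -1.8516], [0.0000, 1.7252, 2.4842], [0.0000, 0.0000, 3.7947]]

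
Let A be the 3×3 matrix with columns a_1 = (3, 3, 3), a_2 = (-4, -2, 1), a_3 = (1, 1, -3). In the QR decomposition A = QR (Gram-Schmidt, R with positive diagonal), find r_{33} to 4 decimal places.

r_{33} = 1.2978

q_1 = a_1/‖a_1‖ = (3, 3, 3)/5.1962 = (0.5774, 0.5774, 0.5774).
r_{12} = q_1·a_2 = -2.8868.
u_2 = a_2 + 2.8868·q_1 = (-2.3333, -0.3333, 2.6667).
‖u_2‖ = 3.5590, so q_2 = (-0.6556, -0.0937, 0.7493).
r_{13} = q_1·a_3 = -0.5774; r_{23} = q_2·a_3 = -2.9971.
u_3 = a_3 + 0.5774·q_1 + 2.9971·q_2 = (-0.6316, 1.0526, -0.4211).
r_{33} = ‖u_3‖ = 1.2978.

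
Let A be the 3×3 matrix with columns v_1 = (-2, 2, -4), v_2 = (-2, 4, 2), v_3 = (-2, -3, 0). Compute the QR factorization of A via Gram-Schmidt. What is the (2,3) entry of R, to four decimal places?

r_{23} = -1.5872

v_1 = (-2, 2, -4); ‖v_1‖ = 4.8990, so q_1 = (-0.4082, 0.4082, -0.8165).
q_1·v_2 = (-0.4082)·(-2) + 0.4082·4 + (-0.8165)·2 = 0.8165.
u_2 = v_2 − 0.8165·q_1 = (-1.6667, 3.6667, 2.6667).
‖u_2‖ = 4.8305, so q_2 = (-0.3450, 0.7591, 0.5521).
r_{23} = q_2·v_3 = -1.5872.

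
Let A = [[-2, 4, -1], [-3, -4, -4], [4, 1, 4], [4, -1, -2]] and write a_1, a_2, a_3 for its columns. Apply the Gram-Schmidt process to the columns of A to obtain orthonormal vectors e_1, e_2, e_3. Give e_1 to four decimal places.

e_1 = a_1/‖a_1‖ = (-2, -3, 4, 4)/6.7082 = (-0.2981, -0.4472, 0.5963, 0.5963).

e_1 = (-0.2981, -0.4472, 0.5963, 0.5963)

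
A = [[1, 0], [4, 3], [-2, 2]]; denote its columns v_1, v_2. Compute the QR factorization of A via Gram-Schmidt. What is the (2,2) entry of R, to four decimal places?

v_1 = (1, 4, -2); ‖v_1‖ = 4.5826, so e_1 = (0.2182, 0.8729, -0.4364).
e_1·v_2 = 0.2182·0 + 0.8729·3 + (-0.4364)·2 = 1.7457.
u_2 = v_2 − 1.7457·e_1 = (-0.3810, 1.4762, 2.7619).
r_{22} = ‖u_2‖ = 3.1547.

r_{22} = 3.1547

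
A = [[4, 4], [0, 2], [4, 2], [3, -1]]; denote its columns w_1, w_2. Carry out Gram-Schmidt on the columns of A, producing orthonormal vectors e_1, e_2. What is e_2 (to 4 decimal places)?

e_2 = (0.5170, 0.5299, -0.0129, -0.6721)

w_1 = (4, 0, 4, 3); ‖w_1‖ = 6.4031, so e_1 = (0.6247, 0.0000, 0.6247, 0.4685).
e_1·w_2 = 0.6247·4 + 0.0000·2 + 0.6247·2 + 0.4685·(-1) = 3.2796.
u_2 = w_2 − 3.2796·e_1 = (1.9512, 2.0000, -0.0488, -2.5366).
‖u_2‖ = 3.7741, so e_2 = (0.5170, 0.5299, -0.0129, -0.6721).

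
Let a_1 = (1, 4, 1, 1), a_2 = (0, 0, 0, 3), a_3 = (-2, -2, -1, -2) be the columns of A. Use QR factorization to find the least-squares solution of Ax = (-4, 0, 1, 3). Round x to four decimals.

a_1 = (1, 4, 1, 1); ‖a_1‖ = 4.3589, so q_1 = (0.2294, 0.9177, 0.2294, 0.2294).
q_1·a_2 = 0.2294·0 + 0.9177·0 + 0.2294·0 + 0.2294·3 = 0.6882.
u_2 = a_2 − 0.6882·q_1 = (-0.1579, -0.6316, -0.1579, 2.8421).
‖u_2‖ = 2.9200, so q_2 = (-0.0541, -0.2163, -0.0541, 0.9733).
q_1·a_3 = 0.2294·(-2) + 0.9177·(-2) + 0.2294·(-1) + 0.2294·(-2) = -2.9824; q_2·a_3 = (-0.0541)·(-2) + (-0.2163)·(-2) + (-0.0541)·(-1) + 0.9733·(-2) = -1.3518.
u_3 = a_3 + 2.9824·q_1 + 1.3518·q_2 = (-1.3889, 0.4444, -0.3889, 0.0000).
‖u_3‖ = 1.5092, so q_3 = (-0.9203, 0.2945, -0.2577, 0.0000).
Qᵀb = (0.0000, 3.0822, 3.4234).
Back-substitute: x_3 = 3.4234/1.5092 = 2.2683.
x_2 = (3.0822 + 1.3518·2.2683)/2.9200 = 2.1057.
x_1 = (0.0000 − 0.6882·2.1057 + 2.9824·2.2683)/4.3589 = 1.2195.

x = (1.2195, 2.1057, 2.2683)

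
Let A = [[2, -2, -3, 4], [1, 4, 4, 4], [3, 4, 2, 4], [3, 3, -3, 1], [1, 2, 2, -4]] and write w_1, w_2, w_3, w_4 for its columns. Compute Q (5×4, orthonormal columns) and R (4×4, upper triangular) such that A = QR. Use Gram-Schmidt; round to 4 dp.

w_1 = (2, 1, 3, 3, 1); ‖w_1‖ = 4.8990, so e_1 = (0.4082, 0.2041, 0.6124, 0.6124, 0.2041).
e_1·w_2 = 0.4082·(-2) + 0.2041·4 + 0.6124·4 + 0.6124·3 + 0.2041·2 = 4.6949.
u_2 = w_2 − 4.6949·e_1 = (-3.9167, 3.0417, 1.1250, 0.1250, 1.0417).
‖u_2‖ = 5.1921, so e_2 = (-0.7543, 0.5858, 0.2167, 0.0241, 0.2006).
e_1·w_3 = 0.4082·(-3) + 0.2041·4 + 0.6124·2 + 0.6124·(-3) + 0.2041·2 = -0.6124; e_2·w_3 = (-0.7543)·(-3) + 0.5858·4 + 0.2167·2 + 0.0241·(-3) + 0.2006·2 = 5.3687.
u_3 = w_3 + 0.6124·e_1 − 5.3687·e_2 = (1.2998, 0.9799, 1.2117, -2.7543, 1.0479).
‖u_3‖ = 3.5780, so e_3 = (0.3633, 0.2739, 0.3387, -0.7698, 0.2929).
e_1·w_4 = 0.4082·4 + 0.2041·4 + 0.6124·4 + 0.6124·1 + 0.2041·(-4) = 4.6949; e_2·w_4 = (-0.7543)·4 + 0.5858·4 + 0.2167·4 + 0.0241·1 + 0.2006·(-4) = -0.5858; e_3·w_4 = 0.3633·4 + 0.2739·4 + 0.3387·4 + (-0.7698)·1 + 0.2929·(-4) = 1.9620.
u_4 = w_4 − 4.6949·e_1 + 0.5858·e_2 − 1.9620·e_3 = (0.9286, 2.8475, 0.5875, -0.3506, -5.4154).
‖u_4‖ = 6.2262, so e_4 = (0.1492, 0.4573, 0.0944, -0.0563, -0.8698).

Q = [[0.4082, -0.7543, 0.3633, 0.1492], [0.2041, 0.5858, 0.2739, 0.4573], [0.6124, 0.2167, 0.3387, 0.0944], [0.6124, 0.0241, -0.7698, -0.0563], [0.2041, 0.2006, 0.2929, -0.8698]], R = [[4.8990, 4.6949, -0.6124, 4.6949], [0.0000, 5.1921, 5.3687, -0.5858], [0.0000, 0.0000, 3.5780, 1.9620], [0.0000, 0.0000, 0.0000, 6.2262]]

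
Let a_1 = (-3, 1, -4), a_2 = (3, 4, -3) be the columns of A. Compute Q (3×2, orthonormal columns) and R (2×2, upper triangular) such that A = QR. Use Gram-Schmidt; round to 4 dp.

Q = [[-0.5883, 0.6719], [0.1961, 0.6583], [-0.7845, -0.3393]], R = [[5.0990, 1.3728], [0.0000, 5.6670]]

a_1 = (-3, 1, -4); ‖a_1‖ = 5.0990, so q_1 = (-0.5883, 0.1961, -0.7845).
q_1·a_2 = (-0.5883)·3 + 0.1961·4 + (-0.7845)·(-3) = 1.3728.
u_2 = a_2 − 1.3728·q_1 = (3.8077, 3.7308, -1.9231).
‖u_2‖ = 5.6670, so q_2 = (0.6719, 0.6583, -0.3393).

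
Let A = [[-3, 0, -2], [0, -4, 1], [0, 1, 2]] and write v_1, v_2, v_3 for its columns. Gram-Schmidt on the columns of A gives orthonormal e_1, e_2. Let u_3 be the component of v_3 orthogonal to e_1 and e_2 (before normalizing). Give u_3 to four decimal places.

v_1 = (-3, 0, 0); ‖v_1‖ = 3.0000, so e_1 = (-1.0000, 0.0000, 0.0000).
e_1·v_2 = (-1.0000)·0 + 0.0000·(-4) + 0.0000·1 = 0.0000.
u_2 = v_2 + 0.0000·e_1 = (0.0000, -4.0000, 1.0000).
‖u_2‖ = 4.1231, so e_2 = (0.0000, -0.9701, 0.2425).
e_1·v_3 = (-1.0000)·(-2) + 0.0000·1 + 0.0000·2 = 2.0000; e_2·v_3 = 0.0000·(-2) + (-0.9701)·1 + 0.2425·2 = -0.4851.
u_3 = v_3 − 2.0000·e_1 + 0.4851·e_2 = (0.0000, 0.5294, 2.1176).

u_3 = (0.0000, 0.5294, 2.1176)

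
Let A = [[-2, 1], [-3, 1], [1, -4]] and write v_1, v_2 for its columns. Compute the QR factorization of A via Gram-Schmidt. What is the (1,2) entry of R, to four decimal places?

q_1 = v_1/‖v_1‖ = (-2, -3, 1)/3.7417 = (-0.5345, -0.8018, 0.2673).
r_{12} = q_1·v_2 = -2.4054.

r_{12} = -2.4054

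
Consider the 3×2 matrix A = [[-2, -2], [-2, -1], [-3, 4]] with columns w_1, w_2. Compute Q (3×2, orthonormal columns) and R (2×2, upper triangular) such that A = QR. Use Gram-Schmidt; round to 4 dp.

w_1 = (-2, -2, -3); ‖w_1‖ = 4.1231, so q_1 = (-0.4851, -0.4851, -0.7276).
q_1·w_2 = (-0.4851)·(-2) + (-0.4851)·(-1) + (-0.7276)·4 = -1.4552.
u_2 = w_2 + 1.4552·q_1 = (-2.7059, -1.7059, 2.9412).
‖u_2‖ = 4.3454, so q_2 = (-0.6227, -0.3926, 0.6769).

Q = [[-0.4851, -0.6227], [-0.4851, -0.3926], [-0.7276, 0.6769]], R = [[4.1231, -1.4552], [0.0000, 4.3454]]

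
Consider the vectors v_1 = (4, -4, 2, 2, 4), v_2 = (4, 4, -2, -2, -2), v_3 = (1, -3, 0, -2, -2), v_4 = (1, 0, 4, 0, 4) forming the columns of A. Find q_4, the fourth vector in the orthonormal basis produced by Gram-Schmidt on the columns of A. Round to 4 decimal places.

v_1 = (4, -4, 2, 2, 4); ‖v_1‖ = 7.4833, so q_1 = (0.5345, -0.5345, 0.2673, 0.2673, 0.5345).
q_1·v_2 = 0.5345·4 + (-0.5345)·4 + 0.2673·(-2) + 0.2673·(-2) + 0.5345·(-2) = -2.1381.
u_2 = v_2 + 2.1381·q_1 = (5.1429, 2.8571, -1.4286, -1.4286, -0.8571).
‖u_2‖ = 6.2792, so q_2 = (0.8190, 0.4550, -0.2275, -0.2275, -0.1365).
q_1·v_3 = 0.5345·1 + (-0.5345)·(-3) + 0.2673·0 + 0.2673·(-2) + 0.5345·(-2) = 0.5345; q_2·v_3 = 0.8190·1 + 0.4550·(-3) + (-0.2275)·0 + (-0.2275)·(-2) + (-0.1365)·(-2) = 0.1820.
u_3 = v_3 − 0.5345·q_1 − 0.1820·q_2 = (0.5652, -2.7971, -0.1014, -2.1014, -2.2609).
‖u_3‖ = 4.2049, so q_3 = (0.1344, -0.6652, -0.0241, -0.4998, -0.5377).
q_1·v_4 = 0.5345·1 + (-0.5345)·0 + 0.2673·4 + 0.2673·0 + 0.5345·4 = 3.7417; q_2·v_4 = 0.8190·1 + 0.4550·0 + (-0.2275)·4 + (-0.2275)·0 + (-0.1365)·4 = -0.6370; q_3·v_4 = 0.1344·1 + (-0.6652)·0 + (-0.0241)·4 + (-0.4998)·0 + (-0.5377)·4 = -2.1128.
u_4 = v_4 − 3.7417·q_1 + 0.6370·q_2 + 2.1128·q_3 = (-0.1943, 0.8844, 2.8041, -2.2008, 0.7770).
‖u_4‖ = 3.7590, so q_4 = (-0.0517, 0.2353, 0.7460, -0.5855, 0.2067).

q_4 = (-0.0517, 0.2353, 0.7460, -0.5855, 0.2067)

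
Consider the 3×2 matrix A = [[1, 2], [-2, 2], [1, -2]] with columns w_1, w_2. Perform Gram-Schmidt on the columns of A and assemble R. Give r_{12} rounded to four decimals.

w_1 = (1, -2, 1); ‖w_1‖ = 2.4495, so e_1 = (0.4082, -0.8165, 0.4082).
r_{12} = e_1·w_2 = -1.6330.

r_{12} = -1.6330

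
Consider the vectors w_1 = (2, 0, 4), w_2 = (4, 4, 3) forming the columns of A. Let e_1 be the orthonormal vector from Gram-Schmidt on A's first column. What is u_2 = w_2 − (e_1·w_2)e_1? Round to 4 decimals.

e_1 = w_1/‖w_1‖ = (2, 0, 4)/4.4721 = (0.4472, 0.0000, 0.8944).
r_{12} = e_1·w_2 = 4.4721.
u_2 = w_2 − 4.4721·e_1 = (2.0000, 4.0000, -1.0000).

u_2 = (2.0000, 4.0000, -1.0000)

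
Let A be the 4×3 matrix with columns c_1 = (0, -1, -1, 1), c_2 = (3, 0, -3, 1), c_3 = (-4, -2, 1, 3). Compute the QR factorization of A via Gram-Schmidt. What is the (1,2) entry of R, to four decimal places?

e_1 = c_1/‖c_1‖ = (0, -1, -1, 1)/1.7321 = (0.0000, -0.5774, -0.5774, 0.5774).
r_{12} = e_1·c_2 = 2.3094.

r_{12} = 2.3094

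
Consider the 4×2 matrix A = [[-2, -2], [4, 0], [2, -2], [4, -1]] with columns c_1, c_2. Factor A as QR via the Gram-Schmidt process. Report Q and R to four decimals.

Q = [[-0.3162, -0.7502], [0.6325, 0.1364], [0.3162, -0.6138], [0.6325, -0.2046]], R = [[6.3246, -0.6325], [0.0000, 2.9326]]

c_1 = (-2, 4, 2, 4); ‖c_1‖ = 6.3246, so q_1 = (-0.3162, 0.6325, 0.3162, 0.6325).
q_1·c_2 = (-0.3162)·(-2) + 0.6325·0 + 0.3162·(-2) + 0.6325·(-1) = -0.6325.
u_2 = c_2 + 0.6325·q_1 = (-2.2000, 0.4000, -1.8000, -0.6000).
‖u_2‖ = 2.9326, so q_2 = (-0.7502, 0.1364, -0.6138, -0.2046).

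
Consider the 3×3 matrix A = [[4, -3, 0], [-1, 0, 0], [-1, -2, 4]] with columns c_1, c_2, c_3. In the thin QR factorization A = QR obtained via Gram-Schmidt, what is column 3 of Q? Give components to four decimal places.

e_3 = (-0.1728, -0.9503, 0.2592)

c_1 = (4, -1, -1); ‖c_1‖ = 4.2426, so e_1 = (0.9428, -0.2357, -0.2357).
e_1·c_2 = 0.9428·(-3) + (-0.2357)·0 + (-0.2357)·(-2) = -2.3570.
u_2 = c_2 + 2.3570·e_1 = (-0.7778, -0.5556, -2.5556).
‖u_2‖ = 2.7285, so e_2 = (-0.2851, -0.2036, -0.9366).
e_1·c_3 = 0.9428·0 + (-0.2357)·0 + (-0.2357)·4 = -0.9428; e_2·c_3 = (-0.2851)·0 + (-0.2036)·0 + (-0.9366)·4 = -3.7465.
u_3 = c_3 + 0.9428·e_1 + 3.7465·e_2 = (-0.1791, -0.9851, 0.2687).
‖u_3‖ = 1.0366, so e_3 = (-0.1728, -0.9503, 0.2592).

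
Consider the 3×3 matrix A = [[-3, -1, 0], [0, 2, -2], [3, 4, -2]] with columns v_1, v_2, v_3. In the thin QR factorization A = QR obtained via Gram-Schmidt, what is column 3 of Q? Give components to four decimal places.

v_1 = (-3, 0, 3); ‖v_1‖ = 4.2426, so e_1 = (-0.7071, 0.0000, 0.7071).
e_1·v_2 = (-0.7071)·(-1) + 0.0000·2 + 0.7071·4 = 3.5355.
u_2 = v_2 − 3.5355·e_1 = (1.5000, 2.0000, 1.5000).
‖u_2‖ = 2.9155, so e_2 = (0.5145, 0.6860, 0.5145).
e_1·v_3 = (-0.7071)·0 + 0.0000·(-2) + 0.7071·(-2) = -1.4142; e_2·v_3 = 0.5145·0 + 0.6860·(-2) + 0.5145·(-2) = -2.4010.
u_3 = v_3 + 1.4142·e_1 + 2.4010·e_2 = (0.2353, -0.3529, 0.2353).
‖u_3‖ = 0.4851, so e_3 = (0.4851, -0.7276, 0.4851).

e_3 = (0.4851, -0.7276, 0.4851)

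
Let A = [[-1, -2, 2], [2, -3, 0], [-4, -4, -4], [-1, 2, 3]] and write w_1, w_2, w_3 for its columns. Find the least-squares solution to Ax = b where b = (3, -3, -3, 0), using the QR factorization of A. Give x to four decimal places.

x = (-0.2524, 0.2120, 0.5848)

w_1 = (-1, 2, -4, -1); ‖w_1‖ = 4.6904, so q_1 = (-0.2132, 0.4264, -0.8528, -0.2132).
q_1·w_2 = (-0.2132)·(-2) + 0.4264·(-3) + (-0.8528)·(-4) + (-0.2132)·2 = 2.1320.
u_2 = w_2 − 2.1320·q_1 = (-1.5455, -3.9091, -2.1818, 2.4545).
‖u_2‖ = 5.3343, so q_2 = (-0.2897, -0.7328, -0.4090, 0.4601).
q_1·w_3 = (-0.2132)·2 + 0.4264·0 + (-0.8528)·(-4) + (-0.2132)·3 = 2.3452; q_2·w_3 = (-0.2897)·2 + (-0.7328)·0 + (-0.4090)·(-4) + 0.4601·3 = 2.4371.
u_3 = w_3 − 2.3452·q_1 − 2.4371·q_2 = (3.2061, 0.7859, -1.0032, 2.3786).
‖u_3‖ = 4.1905, so q_3 = (0.7651, 0.1876, -0.2394, 0.5676).
Qᵀb = (0.6396, 2.5564, 2.4507).
Back-substitute: x_3 = 2.4507/4.1905 = 0.5848.
x_2 = (2.5564 − 2.4371·0.5848)/5.3343 = 0.2120.
x_1 = (0.6396 − 2.1320·0.2120 − 2.3452·0.5848)/4.6904 = -0.2524.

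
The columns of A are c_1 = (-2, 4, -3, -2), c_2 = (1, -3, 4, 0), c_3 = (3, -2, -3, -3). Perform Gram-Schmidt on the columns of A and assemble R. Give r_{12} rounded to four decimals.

r_{12} = -4.5260

q_1 = c_1/‖c_1‖ = (-2, 4, -3, -2)/5.7446 = (-0.3482, 0.6963, -0.5222, -0.3482).
r_{12} = q_1·c_2 = -4.5260.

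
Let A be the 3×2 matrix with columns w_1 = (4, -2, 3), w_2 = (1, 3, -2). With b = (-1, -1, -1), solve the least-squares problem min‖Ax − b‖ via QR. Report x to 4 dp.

q_1 = w_1/‖w_1‖ = (4, -2, 3)/5.3852 = (0.7428, -0.3714, 0.5571).
r_{12} = q_1·w_2 = -1.4856.
u_2 = w_2 + 1.4856·q_1 = (2.1034, 2.4483, -1.1724).
‖u_2‖ = 3.4341, so q_2 = (0.6125, 0.7129, -0.3414).
Qᵀb = (-0.9285, -0.9840).
Back-substitute: x_2 = -0.9840/3.4341 = -0.2865.
x_1 = (-0.9285 + 1.4856·(-0.2865))/5.3852 = -0.2515.

x = (-0.2515, -0.2865)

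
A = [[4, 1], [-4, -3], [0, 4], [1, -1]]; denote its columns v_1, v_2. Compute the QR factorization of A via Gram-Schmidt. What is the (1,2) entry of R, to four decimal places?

v_1 = (4, -4, 0, 1); ‖v_1‖ = 5.7446, so e_1 = (0.6963, -0.6963, 0.0000, 0.1741).
r_{12} = e_1·v_2 = 2.6112.

r_{12} = 2.6112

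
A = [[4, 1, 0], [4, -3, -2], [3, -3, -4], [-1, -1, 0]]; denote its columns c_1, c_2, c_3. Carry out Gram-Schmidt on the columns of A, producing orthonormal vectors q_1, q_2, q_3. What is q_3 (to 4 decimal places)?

q_1 = c_1/‖c_1‖ = (4, 4, 3, -1)/6.4807 = (0.6172, 0.6172, 0.4629, -0.1543).
r_{12} = q_1·c_2 = -2.4689.
u_2 = c_2 + 2.4689·q_1 = (2.5238, -1.4762, -1.8571, -1.3810).
‖u_2‖ = 3.7289, so q_2 = (0.6768, -0.3959, -0.4980, -0.3703).
r_{13} = q_1·c_3 = -3.0861; r_{23} = q_2·c_3 = 2.7839.
u_3 = c_3 + 3.0861·q_1 − 2.7839·q_2 = (0.0205, 1.0068, -1.1849, 0.5548).
‖u_3‖ = 1.6511, so q_3 = (0.0124, 0.6098, -0.7177, 0.3360).

q_3 = (0.0124, 0.6098, -0.7177, 0.3360)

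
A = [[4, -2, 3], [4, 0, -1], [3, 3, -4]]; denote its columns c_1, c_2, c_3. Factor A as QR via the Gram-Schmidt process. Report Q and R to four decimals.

Q = [[0.6247, -0.5823, 0.5203], [0.6247, -0.0271, -0.7804], [0.4685, 0.8125, 0.3468]], R = [[6.4031, 0.1562, -0.6247], [0.0000, 3.6022, -4.9699], [0.0000, 0.0000, 0.9538]]

c_1 = (4, 4, 3); ‖c_1‖ = 6.4031, so e_1 = (0.6247, 0.6247, 0.4685).
e_1·c_2 = 0.6247·(-2) + 0.6247·0 + 0.4685·3 = 0.1562.
u_2 = c_2 − 0.1562·e_1 = (-2.0976, -0.0976, 2.9268).
‖u_2‖ = 3.6022, so e_2 = (-0.5823, -0.0271, 0.8125).
e_1·c_3 = 0.6247·3 + 0.6247·(-1) + 0.4685·(-4) = -0.6247; e_2·c_3 = (-0.5823)·3 + (-0.0271)·(-1) + 0.8125·(-4) = -4.9699.
u_3 = c_3 + 0.6247·e_1 + 4.9699·e_2 = (0.4962, -0.7444, 0.3308).
‖u_3‖ = 0.9538, so e_3 = (0.5203, -0.7804, 0.3468).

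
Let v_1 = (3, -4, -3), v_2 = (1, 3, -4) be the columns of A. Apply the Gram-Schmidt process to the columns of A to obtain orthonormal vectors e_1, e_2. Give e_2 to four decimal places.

e_1 = v_1/‖v_1‖ = (3, -4, -3)/5.8310 = (0.5145, -0.6860, -0.5145).
r_{12} = e_1·v_2 = 0.5145.
u_2 = v_2 − 0.5145·e_1 = (0.7353, 3.3529, -3.7353).
‖u_2‖ = 5.0730, so e_2 = (0.1449, 0.6609, -0.7363).

e_2 = (0.1449, 0.6609, -0.7363)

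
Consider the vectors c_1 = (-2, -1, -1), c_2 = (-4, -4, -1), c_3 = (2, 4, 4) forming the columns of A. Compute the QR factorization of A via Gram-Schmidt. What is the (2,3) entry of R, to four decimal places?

r_{23} = -0.9097

c_1 = (-2, -1, -1); ‖c_1‖ = 2.4495, so e_1 = (-0.8165, -0.4082, -0.4082).
e_1·c_2 = (-0.8165)·(-4) + (-0.4082)·(-4) + (-0.4082)·(-1) = 5.3072.
u_2 = c_2 − 5.3072·e_1 = (0.3333, -1.8333, 1.1667).
‖u_2‖ = 2.1985, so e_2 = (0.1516, -0.8339, 0.5307).
r_{23} = e_2·c_3 = -0.9097.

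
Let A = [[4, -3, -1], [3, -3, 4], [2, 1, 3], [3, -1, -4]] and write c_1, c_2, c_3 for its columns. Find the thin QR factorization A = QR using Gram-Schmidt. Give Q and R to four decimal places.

Q = [[0.6489, -0.2539, -0.1995], [0.4867, -0.4687, 0.5716], [0.3244, 0.8007, 0.4864], [0.4867, 0.2734, -0.6299]], R = [[6.1644, -3.5689, 0.3244], [0.0000, 2.6950, -0.3125], [0.0000, 0.0000, 6.4651]]

c_1 = (4, 3, 2, 3); ‖c_1‖ = 6.1644, so e_1 = (0.6489, 0.4867, 0.3244, 0.4867).
e_1·c_2 = 0.6489·(-3) + 0.4867·(-3) + 0.3244·1 + 0.4867·(-1) = -3.5689.
u_2 = c_2 + 3.5689·e_1 = (-0.6842, -1.2632, 2.1579, 0.7368).
‖u_2‖ = 2.6950, so e_2 = (-0.2539, -0.4687, 0.8007, 0.2734).
e_1·c_3 = 0.6489·(-1) + 0.4867·4 + 0.3244·3 + 0.4867·(-4) = 0.3244; e_2·c_3 = (-0.2539)·(-1) + (-0.4687)·4 + 0.8007·3 + 0.2734·(-4) = -0.3125.
u_3 = c_3 − 0.3244·e_1 + 0.3125·e_2 = (-1.2899, 3.6957, 3.1449, -4.0725).
‖u_3‖ = 6.4651, so e_3 = (-0.1995, 0.5716, 0.4864, -0.6299).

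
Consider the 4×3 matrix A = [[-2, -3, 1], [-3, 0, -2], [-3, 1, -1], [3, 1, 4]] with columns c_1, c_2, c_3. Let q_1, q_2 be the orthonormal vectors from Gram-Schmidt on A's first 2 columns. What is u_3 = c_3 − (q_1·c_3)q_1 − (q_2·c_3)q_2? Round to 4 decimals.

u_3 = (1.2492, 0.0557, 1.4295, 2.3180)

c_1 = (-2, -3, -3, 3); ‖c_1‖ = 5.5678, so q_1 = (-0.3592, -0.5388, -0.5388, 0.5388).
q_1·c_2 = (-0.3592)·(-3) + (-0.5388)·0 + (-0.5388)·1 + 0.5388·1 = 1.0776.
u_2 = c_2 − 1.0776·q_1 = (-2.6129, 0.5806, 1.5806, 0.4194).
‖u_2‖ = 3.1367, so q_2 = (-0.8330, 0.1851, 0.5039, 0.1337).
q_1·c_3 = (-0.3592)·1 + (-0.5388)·(-2) + (-0.5388)·(-1) + 0.5388·4 = 3.4125; q_2·c_3 = (-0.8330)·1 + 0.1851·(-2) + 0.5039·(-1) + 0.1337·4 = -1.1724.
u_3 = c_3 − 3.4125·q_1 + 1.1724·q_2 = (1.2492, 0.0557, 1.4295, 2.3180).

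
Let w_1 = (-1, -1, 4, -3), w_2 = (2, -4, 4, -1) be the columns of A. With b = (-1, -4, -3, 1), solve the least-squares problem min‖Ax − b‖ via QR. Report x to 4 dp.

x = (-0.7007, 0.4247)

w_1 = (-1, -1, 4, -3); ‖w_1‖ = 5.1962, so q_1 = (-0.1925, -0.1925, 0.7698, -0.5774).
q_1·w_2 = (-0.1925)·2 + (-0.1925)·(-4) + 0.7698·4 + (-0.5774)·(-1) = 4.0415.
u_2 = w_2 − 4.0415·q_1 = (2.7778, -3.2222, 0.8889, 1.3333).
‖u_2‖ = 4.5461, so q_2 = (0.6110, -0.7088, 0.1955, 0.2933).
Qᵀb = (-1.9245, 1.9309).
Back-substitute: x_2 = 1.9309/4.5461 = 0.4247.
x_1 = (-1.9245 − 4.0415·0.4247)/5.1962 = -0.7007.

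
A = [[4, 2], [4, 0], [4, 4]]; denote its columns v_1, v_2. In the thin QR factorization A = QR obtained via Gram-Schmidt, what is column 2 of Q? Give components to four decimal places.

q_2 = (0.0000, -0.7071, 0.7071)

v_1 = (4, 4, 4); ‖v_1‖ = 6.9282, so q_1 = (0.5774, 0.5774, 0.5774).
q_1·v_2 = 0.5774·2 + 0.5774·0 + 0.5774·4 = 3.4641.
u_2 = v_2 − 3.4641·q_1 = (0.0000, -2.0000, 2.0000).
‖u_2‖ = 2.8284, so q_2 = (0.0000, -0.7071, 0.7071).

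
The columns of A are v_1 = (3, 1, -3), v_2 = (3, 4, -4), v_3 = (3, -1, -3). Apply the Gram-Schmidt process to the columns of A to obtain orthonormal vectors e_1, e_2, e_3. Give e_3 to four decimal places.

e_3 = (-0.6447, -0.2417, -0.7252)

e_1 = v_1/‖v_1‖ = (3, 1, -3)/4.3589 = (0.6882, 0.2294, -0.6882).
r_{12} = e_1·v_2 = 5.7354.
u_2 = v_2 − 5.7354·e_1 = (-0.9474, 2.6842, -0.0526).
‖u_2‖ = 2.8470, so e_2 = (-0.3328, 0.9428, -0.0185).
r_{13} = e_1·v_3 = 3.9001; r_{23} = e_2·v_3 = -1.8857.
u_3 = v_3 − 3.9001·e_1 + 1.8857·e_2 = (-0.3117, -0.1169, -0.3506).
‖u_3‖ = 0.4835, so e_3 = (-0.6447, -0.2417, -0.7252).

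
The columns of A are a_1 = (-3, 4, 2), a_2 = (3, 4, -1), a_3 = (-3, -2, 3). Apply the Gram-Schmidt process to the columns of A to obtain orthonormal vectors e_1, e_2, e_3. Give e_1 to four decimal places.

e_1 = (-0.5571, 0.7428, 0.3714)

e_1 = a_1/‖a_1‖ = (-3, 4, 2)/5.3852 = (-0.5571, 0.7428, 0.3714).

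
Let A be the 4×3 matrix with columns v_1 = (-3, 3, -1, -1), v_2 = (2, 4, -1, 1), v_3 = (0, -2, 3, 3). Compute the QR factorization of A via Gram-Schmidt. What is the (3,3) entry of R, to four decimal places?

v_1 = (-3, 3, -1, -1); ‖v_1‖ = 4.4721, so q_1 = (-0.6708, 0.6708, -0.2236, -0.2236).
q_1·v_2 = (-0.6708)·2 + 0.6708·4 + (-0.2236)·(-1) + (-0.2236)·1 = 1.3416.
u_2 = v_2 − 1.3416·q_1 = (2.9000, 3.1000, -0.7000, 1.3000).
‖u_2‖ = 4.4944, so q_2 = (0.6452, 0.6897, -0.1557, 0.2892).
q_1·v_3 = (-0.6708)·0 + 0.6708·(-2) + (-0.2236)·3 + (-0.2236)·3 = -2.6833; q_2·v_3 = 0.6452·0 + 0.6897·(-2) + (-0.1557)·3 + 0.2892·3 = -0.9790.
u_3 = v_3 + 2.6833·q_1 + 0.9790·q_2 = (-1.1683, 0.4752, 2.2475, 2.6832).
r_{33} = ‖u_3‖ = 3.7204.

r_{33} = 3.7204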